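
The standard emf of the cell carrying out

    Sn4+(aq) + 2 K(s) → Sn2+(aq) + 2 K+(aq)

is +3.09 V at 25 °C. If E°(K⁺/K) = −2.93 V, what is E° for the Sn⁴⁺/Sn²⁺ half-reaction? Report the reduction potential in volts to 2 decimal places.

In the reaction as written the Sn⁴⁺/Sn²⁺ couple is reduced (cathode) and K⁺/K is oxidized (anode), so E°cell = E°(Sn⁴⁺/Sn²⁺) − E°(K⁺/K).
E°(Sn⁴⁺/Sn²⁺) = E°cell + E°(anode) = +3.09 + (−2.93) = +0.16 V.

+0.16 V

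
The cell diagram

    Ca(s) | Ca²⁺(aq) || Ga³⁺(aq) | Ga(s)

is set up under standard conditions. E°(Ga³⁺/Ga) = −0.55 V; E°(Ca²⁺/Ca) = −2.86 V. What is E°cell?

By convention the left-hand electrode in cell notation is the anode (oxidation) and the right-hand electrode is the cathode (reduction).
E°cell = E°(right) − E°(left) = −0.55 − (−2.86) = +2.31 V.

+2.31 V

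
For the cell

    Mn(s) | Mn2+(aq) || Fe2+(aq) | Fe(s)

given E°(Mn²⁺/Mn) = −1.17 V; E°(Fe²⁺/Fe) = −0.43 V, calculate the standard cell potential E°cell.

By convention the left-hand electrode in cell notation is the anode (oxidation) and the right-hand electrode is the cathode (reduction).
E°cell = E°(right) − E°(left) = −0.43 − (−1.17) = +0.74 V.

+0.74 V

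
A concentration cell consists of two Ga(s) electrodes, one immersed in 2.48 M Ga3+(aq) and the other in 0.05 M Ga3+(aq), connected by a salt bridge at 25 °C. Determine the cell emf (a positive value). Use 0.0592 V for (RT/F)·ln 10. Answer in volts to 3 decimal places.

For a concentration cell E°cell = 0, since both electrodes use the same couple.
The compartment with the higher Ga3+(aq) concentration (2.48 M) acts as the cathode; ions are reduced there and produced at the dilute (0.05 M) anode.
With n = 3, Ecell = −(0.0592/3)·log([dilute]/[conc]) = −(0.0592/3)·log(0.05/2.48) = +0.033 V.

0.033 V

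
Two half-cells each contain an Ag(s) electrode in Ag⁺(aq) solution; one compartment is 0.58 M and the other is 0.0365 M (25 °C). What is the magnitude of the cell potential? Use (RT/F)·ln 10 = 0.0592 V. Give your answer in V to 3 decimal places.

0.071 V

For a concentration cell E°cell = 0, since both electrodes use the same couple.
The compartment with the higher Ag⁺(aq) concentration (0.58 M) acts as the cathode; ions are reduced there and produced at the dilute (0.0365 M) anode.
With n = 1, Ecell = −(0.0592/1)·log([dilute]/[conc]) = −(0.0592/1)·log(0.0365/0.58) = +0.071 V.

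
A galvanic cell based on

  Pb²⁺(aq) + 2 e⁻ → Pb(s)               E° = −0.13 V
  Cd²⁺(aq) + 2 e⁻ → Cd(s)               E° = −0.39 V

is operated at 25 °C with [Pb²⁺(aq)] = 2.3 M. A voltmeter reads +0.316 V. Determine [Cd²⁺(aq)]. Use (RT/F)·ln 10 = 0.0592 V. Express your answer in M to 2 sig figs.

Pb²⁺/Pb is the cathode (higher E°); E°cell = −0.13 − (−0.39) = +0.26 V with n = 2.
Rearranging E = E° − (0.0592/n)·log Q gives log Q = 2(+0.26 − (+0.316))/0.0592 = −1.892.
For Pb²⁺(aq) + Cd(s) → Pb(s) + Cd²⁺(aq), the reaction quotient is Q = [Cd²⁺(aq)] / [Pb²⁺(aq)].
Substituting the known concentrations and solving, log [Cd²⁺(aq)] = −1.530 and [Cd²⁺(aq)] = 0.030 M.

0.030 M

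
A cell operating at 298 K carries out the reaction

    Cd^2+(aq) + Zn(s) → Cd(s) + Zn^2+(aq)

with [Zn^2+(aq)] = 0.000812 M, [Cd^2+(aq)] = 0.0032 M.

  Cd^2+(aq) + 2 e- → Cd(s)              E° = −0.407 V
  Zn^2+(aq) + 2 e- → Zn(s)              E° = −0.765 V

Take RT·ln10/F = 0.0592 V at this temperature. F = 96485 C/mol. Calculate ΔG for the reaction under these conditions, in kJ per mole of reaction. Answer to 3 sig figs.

With Cd²⁺/Cd reduced at the cathode, E°cell = −0.407 − (−0.765) = +0.358 V and n = 2.
Here Q = [Zn^2+(aq)] / [Cd^2+(aq)] = 0.254 (log Q = −0.596), giving E = +0.358 − (0.0592/2)·(−0.596) = +0.3756 V.
Then ΔG = −nFE = −2 × 96485 × +0.3756 J/mol = −72.5 kJ/mol.

−72.5 kJ/mol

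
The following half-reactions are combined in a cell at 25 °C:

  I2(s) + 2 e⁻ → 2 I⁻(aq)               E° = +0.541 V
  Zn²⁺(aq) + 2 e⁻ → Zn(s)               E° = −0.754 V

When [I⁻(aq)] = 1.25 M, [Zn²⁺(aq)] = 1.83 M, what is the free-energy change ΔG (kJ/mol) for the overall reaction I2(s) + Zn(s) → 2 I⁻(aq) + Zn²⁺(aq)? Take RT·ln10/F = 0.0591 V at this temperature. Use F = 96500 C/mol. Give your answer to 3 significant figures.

E°cell = +0.541 − (−0.754) = +1.295 V; the balanced reaction transfers n = 2 electrons.
Q = [I⁻(aq)]^2·[Zn²⁺(aq)] = 2.86, so log Q = 0.456 and E = +1.295 − (0.0591/2)(0.456) = +1.2815 V.
ΔG = −nFE = −(2)(96500)(+1.2815) J/mol = −247 kJ/mol.

−247 kJ/mol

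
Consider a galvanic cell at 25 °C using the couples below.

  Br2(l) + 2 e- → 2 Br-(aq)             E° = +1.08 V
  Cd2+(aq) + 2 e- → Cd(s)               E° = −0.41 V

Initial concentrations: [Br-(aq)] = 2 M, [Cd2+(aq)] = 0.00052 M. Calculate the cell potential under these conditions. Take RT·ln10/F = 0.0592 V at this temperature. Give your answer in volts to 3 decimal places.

+1.569 V

Br₂/Br⁻ is reduced (cathode, E° = +1.08 V) and Cd²⁺/Cd is oxidized (anode).
E°cell = E°cat − E°an = +1.08 − (−0.41) = +1.49 V; n = 2.
Balancing gives Br2(l) + Cd(s) → 2 Br-(aq) + Cd2+(aq); hence Q = [Br-(aq)]^2·[Cd2+(aq)] = 0.00208 (log Q = −2.682).
Applying E = E° − (RT ln10/nF)·log Q gives +1.49 − (0.0592/2)(−2.682) = +1.569 V.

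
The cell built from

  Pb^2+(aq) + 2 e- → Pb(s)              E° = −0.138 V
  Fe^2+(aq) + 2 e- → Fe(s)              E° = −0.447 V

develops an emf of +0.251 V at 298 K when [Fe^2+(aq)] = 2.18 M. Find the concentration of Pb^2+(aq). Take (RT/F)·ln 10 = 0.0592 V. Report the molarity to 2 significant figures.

With Pb²⁺/Pb at the cathode and Fe²⁺/Fe at the anode, E°cell = −0.138 − (−0.447) = +0.309 V (n = 2).
Rearranging E = E° − (0.0592/n)·log Q gives log Q = 2(+0.309 − (+0.251))/0.0592 = 1.959.
Balancing electrons gives Pb^2+(aq) + Fe(s) → Pb(s) + Fe^2+(aq); thus Q = [Fe^2+(aq)] / [Pb^2+(aq)].
Solving for the unknown gives log [Pb^2+(aq)] = −1.621, so [Pb^2+(aq)] ≈ 0.024 M.

0.024 M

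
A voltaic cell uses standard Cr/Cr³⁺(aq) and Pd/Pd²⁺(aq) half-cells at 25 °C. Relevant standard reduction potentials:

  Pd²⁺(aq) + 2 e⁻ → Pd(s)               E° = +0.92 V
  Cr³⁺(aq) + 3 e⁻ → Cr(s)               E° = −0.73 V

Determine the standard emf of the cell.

Of the two couples in this cell, the one with the more positive reduction potential is reduced at the cathode: here that is Pd²⁺/Pd (+0.92 V); Cr³⁺/Cr (−0.73 V) is the anode.
E°cell = E°(cathode) − E°(anode) = +0.92 − (−0.73) = +1.65 V.

+1.65 V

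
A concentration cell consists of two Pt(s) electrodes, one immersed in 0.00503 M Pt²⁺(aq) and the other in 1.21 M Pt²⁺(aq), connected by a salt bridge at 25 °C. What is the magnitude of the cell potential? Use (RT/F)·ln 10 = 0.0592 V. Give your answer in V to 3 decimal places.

0.070 V

For a concentration cell E°cell = 0, since both electrodes use the same couple.
The compartment with the higher Pt²⁺(aq) concentration (1.21 M) acts as the cathode; ions are reduced there and produced at the dilute (0.00503 M) anode.
With n = 2, Ecell = −(0.0592/2)·log([dilute]/[conc]) = −(0.0592/2)·log(0.00503/1.21) = +0.070 V.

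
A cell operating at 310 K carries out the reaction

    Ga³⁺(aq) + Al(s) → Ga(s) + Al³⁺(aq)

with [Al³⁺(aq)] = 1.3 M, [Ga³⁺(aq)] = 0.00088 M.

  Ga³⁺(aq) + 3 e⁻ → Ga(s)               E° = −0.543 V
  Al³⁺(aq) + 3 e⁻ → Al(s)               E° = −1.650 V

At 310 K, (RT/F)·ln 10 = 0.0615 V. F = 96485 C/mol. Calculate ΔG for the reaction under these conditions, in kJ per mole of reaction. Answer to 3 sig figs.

With Ga³⁺/Ga reduced at the cathode, E°cell = −0.543 − (−1.650) = +1.107 V and n = 3.
The reaction quotient is [Al³⁺(aq)] / [Ga³⁺(aq)] = 1.48×10^3; by Nernst, E = +1.107 − (0.0615/3)(3.169) = +1.0420 V.
ΔG = −nFE = −(3)(96485)(+1.0420) J/mol = −302 kJ/mol.

−302 kJ/mol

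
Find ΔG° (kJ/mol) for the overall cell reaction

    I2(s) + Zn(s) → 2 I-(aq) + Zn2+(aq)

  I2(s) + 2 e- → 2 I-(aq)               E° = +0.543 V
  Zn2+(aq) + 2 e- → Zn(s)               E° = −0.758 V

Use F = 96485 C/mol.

In the reaction as written I2(s) is reduced, so the I₂/I⁻ couple is the cathode and Zn²⁺/Zn is the anode.
E°cell = +0.543 − (−0.758) = +1.301 V; balancing electrons gives n = 2.
ΔG° = −nFE°cell = −(2)(96485)(+1.301) J/mol = −251 kJ/mol.

−251 kJ/mol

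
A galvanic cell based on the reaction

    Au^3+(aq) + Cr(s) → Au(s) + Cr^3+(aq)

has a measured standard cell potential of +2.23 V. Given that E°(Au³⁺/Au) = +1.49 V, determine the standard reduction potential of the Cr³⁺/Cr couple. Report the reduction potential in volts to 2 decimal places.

−0.74 V

In the reaction as written the Au³⁺/Au couple is reduced (cathode) and Cr³⁺/Cr is oxidized (anode), so E°cell = E°(Au³⁺/Au) − E°(Cr³⁺/Cr).
E°(Cr³⁺/Cr) = E°(cathode) − E°cell = +1.49 − (+2.23) = −0.74 V.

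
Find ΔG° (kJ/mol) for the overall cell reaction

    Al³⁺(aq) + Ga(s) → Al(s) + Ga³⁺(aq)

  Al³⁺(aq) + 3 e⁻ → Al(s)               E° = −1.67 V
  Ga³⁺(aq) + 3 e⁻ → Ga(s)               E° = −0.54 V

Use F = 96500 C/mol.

In the reaction as written Al³⁺(aq) is reduced, so the Al³⁺/Al couple is the cathode and Ga³⁺/Ga is the anode.
E°cell = −1.67 − (−0.54) = −1.13 V; balancing electrons gives n = 3.
ΔG° = −nFE°cell = −(3)(96500)(−1.13) J/mol = +327 kJ/mol.

+327 kJ/mol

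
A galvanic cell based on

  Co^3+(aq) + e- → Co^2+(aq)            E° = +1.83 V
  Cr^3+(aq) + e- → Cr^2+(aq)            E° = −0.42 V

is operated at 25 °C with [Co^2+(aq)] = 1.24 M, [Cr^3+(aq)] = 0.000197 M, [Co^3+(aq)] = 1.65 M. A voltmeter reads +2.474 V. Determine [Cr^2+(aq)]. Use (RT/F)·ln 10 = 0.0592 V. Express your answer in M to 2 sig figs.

With Co³⁺/Co²⁺ at the cathode and Cr³⁺/Cr²⁺ at the anode, E°cell = +1.83 − (−0.42) = +2.25 V (n = 1).
From the Nernst equation, log Q = n(E° − E)/0.0592 = 1·(+2.25 − (+2.474))/0.0592 = −3.784.
Balancing electrons gives Co^3+(aq) + Cr^2+(aq) → Co^2+(aq) + Cr^3+(aq); thus Q = ([Co^2+(aq)]·[Cr^3+(aq)]) / ([Co^3+(aq)]·[Cr^2+(aq)]).
Isolating [Cr^2+(aq)] in Q = 10^{−3.784} yields log [Cr^2+(aq)] = −0.046, i.e. 0.90 M.

0.90 M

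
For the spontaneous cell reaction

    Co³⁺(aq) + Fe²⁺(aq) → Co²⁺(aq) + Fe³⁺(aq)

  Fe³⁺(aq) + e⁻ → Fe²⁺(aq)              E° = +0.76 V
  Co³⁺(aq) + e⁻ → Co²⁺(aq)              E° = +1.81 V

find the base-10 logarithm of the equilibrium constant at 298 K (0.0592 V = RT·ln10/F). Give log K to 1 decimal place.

log K = 17.7

The Co³⁺/Co²⁺ couple is reduced (cathode); E°cell = +1.81 − (+0.76) = +1.05 V with n = 1.
At equilibrium E = 0, so log K = nE°cell / 0.0592 = (1)(+1.05) / 0.0592 = 17.7.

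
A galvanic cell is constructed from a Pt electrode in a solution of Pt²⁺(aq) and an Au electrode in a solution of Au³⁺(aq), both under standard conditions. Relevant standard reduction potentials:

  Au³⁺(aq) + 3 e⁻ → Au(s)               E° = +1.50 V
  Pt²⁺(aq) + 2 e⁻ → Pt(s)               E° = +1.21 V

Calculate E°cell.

+0.29 V

The Au³⁺/Au couple has the higher E°, so Au ion is reduced (cathode) and Pt is oxidized (anode).
E°cell = E°(cathode) − E°(anode) = +1.50 − (+1.21) = +0.29 V.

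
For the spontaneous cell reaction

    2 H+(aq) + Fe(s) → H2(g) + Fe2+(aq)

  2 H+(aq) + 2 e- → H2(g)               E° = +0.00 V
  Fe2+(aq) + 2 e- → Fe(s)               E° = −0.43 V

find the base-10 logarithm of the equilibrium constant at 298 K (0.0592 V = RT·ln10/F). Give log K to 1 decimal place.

log K = 14.5

The 2H⁺/H₂ couple is reduced (cathode); E°cell = +0.00 − (−0.43) = +0.43 V with n = 2.
At equilibrium E = 0, so log K = nE°cell / 0.0592 = (2)(+0.43) / 0.0592 = 14.5.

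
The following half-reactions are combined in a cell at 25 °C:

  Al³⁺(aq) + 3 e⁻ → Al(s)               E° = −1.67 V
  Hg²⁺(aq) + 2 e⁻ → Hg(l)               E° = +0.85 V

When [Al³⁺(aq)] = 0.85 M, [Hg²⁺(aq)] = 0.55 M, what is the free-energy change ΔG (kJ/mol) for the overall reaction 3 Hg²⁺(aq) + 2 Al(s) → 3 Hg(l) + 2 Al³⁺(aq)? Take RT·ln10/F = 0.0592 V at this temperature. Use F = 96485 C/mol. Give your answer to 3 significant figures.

With Hg²⁺/Hg reduced at the cathode, E°cell = +0.85 − (−1.67) = +2.52 V and n = 6.
The reaction quotient is [Al³⁺(aq)]^2 / [Hg²⁺(aq)]^3 = 4.34; by Nernst, E = +2.52 − (0.0592/6)(0.638) = +2.5137 V.
ΔG = −nFE = −(6)(96485)(+2.5137) J/mol = −1460 kJ/mol.

−1460 kJ/mol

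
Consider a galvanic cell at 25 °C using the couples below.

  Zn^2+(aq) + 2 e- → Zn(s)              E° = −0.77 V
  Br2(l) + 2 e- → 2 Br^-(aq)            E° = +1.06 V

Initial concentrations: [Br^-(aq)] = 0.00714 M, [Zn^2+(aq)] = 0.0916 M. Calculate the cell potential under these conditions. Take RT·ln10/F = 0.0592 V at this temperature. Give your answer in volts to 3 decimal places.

Br₂/Br⁻ is reduced (cathode, E° = +1.06 V) and Zn²⁺/Zn is oxidized (anode).
E°cell = E°cat − E°an = +1.06 − (−0.77) = +1.83 V; n = 2.
The balanced reaction is Br2(l) + Zn(s) → 2 Br^-(aq) + Zn^2+(aq), so Q = [Br^-(aq)]^2·[Zn^2+(aq)] = 4.67×10^−6 and log Q = −5.331.
E = E° − (0.0592/n)·log Q = +1.83 − (0.0592/2)(−5.331) = +1.988 V.

+1.988 V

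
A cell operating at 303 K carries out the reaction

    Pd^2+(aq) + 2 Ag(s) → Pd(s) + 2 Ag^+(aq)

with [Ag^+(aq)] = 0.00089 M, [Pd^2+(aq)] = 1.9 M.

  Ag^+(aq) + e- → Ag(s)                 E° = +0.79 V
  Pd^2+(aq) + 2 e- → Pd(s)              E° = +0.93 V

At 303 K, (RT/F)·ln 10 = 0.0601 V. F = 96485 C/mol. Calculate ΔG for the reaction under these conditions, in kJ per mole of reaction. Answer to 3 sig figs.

With Pd²⁺/Pd reduced at the cathode, E°cell = +0.93 − (+0.79) = +0.14 V and n = 2.
Here Q = [Ag^+(aq)]^2 / [Pd^2+(aq)] = 4.17×10^−7 (log Q = −6.380), giving E = +0.14 − (0.0601/2)·(−6.380) = +0.3317 V.
Then ΔG = −nFE = −2 × 96485 × +0.3317 J/mol = −64.0 kJ/mol.

−64.0 kJ/mol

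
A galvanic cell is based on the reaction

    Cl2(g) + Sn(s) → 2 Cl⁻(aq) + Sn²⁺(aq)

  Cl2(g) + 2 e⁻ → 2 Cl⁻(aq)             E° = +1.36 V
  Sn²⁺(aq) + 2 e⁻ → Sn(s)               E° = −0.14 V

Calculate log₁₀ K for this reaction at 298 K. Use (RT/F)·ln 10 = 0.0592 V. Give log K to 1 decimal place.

The Cl₂/Cl⁻ couple is reduced (cathode); E°cell = +1.36 − (−0.14) = +1.50 V with n = 2.
At equilibrium E = 0, so log K = nE°cell / 0.0592 = (2)(+1.50) / 0.0592 = 50.7.

log K = 50.7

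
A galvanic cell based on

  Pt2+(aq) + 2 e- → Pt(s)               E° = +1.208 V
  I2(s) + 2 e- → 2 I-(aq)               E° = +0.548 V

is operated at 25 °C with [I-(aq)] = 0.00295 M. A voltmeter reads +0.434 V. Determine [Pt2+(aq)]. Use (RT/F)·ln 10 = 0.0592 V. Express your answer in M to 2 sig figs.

0.0027 M

The Pt²⁺/Pt couple has the larger reduction potential, so it is the cathode: E°cell = +1.208 − (+0.548) = +0.660 V and n = 2.
Rearranging E = E° − (0.0592/n)·log Q gives log Q = 2(+0.660 − (+0.434))/0.0592 = 7.635.
Balancing electrons gives Pt2+(aq) + 2 I-(aq) → Pt(s) + I2(s); thus Q = 1 / ([Pt2+(aq)]·[I-(aq)]^2).
Substituting the known concentrations and solving, log [Pt2+(aq)] = −2.575 and [Pt2+(aq)] = 0.0027 M.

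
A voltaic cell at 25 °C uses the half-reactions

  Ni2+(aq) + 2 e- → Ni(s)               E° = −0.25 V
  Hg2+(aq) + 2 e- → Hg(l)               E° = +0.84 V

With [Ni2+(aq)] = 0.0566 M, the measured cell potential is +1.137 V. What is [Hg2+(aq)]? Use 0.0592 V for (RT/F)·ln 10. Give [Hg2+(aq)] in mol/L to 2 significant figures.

Hg²⁺/Hg is the cathode (higher E°); E°cell = +0.84 − (−0.25) = +1.09 V with n = 2.
Since E = E° − (0.0592/n)·log Q, log Q = n(E° − E)/0.0592 = −1.588.
Balancing electrons gives Hg2+(aq) + Ni(s) → Hg(l) + Ni2+(aq); thus Q = [Ni2+(aq)] / [Hg2+(aq)].
Solving for the unknown gives log [Hg2+(aq)] = 0.341, so [Hg2+(aq)] ≈ 2.2 M.

2.2 M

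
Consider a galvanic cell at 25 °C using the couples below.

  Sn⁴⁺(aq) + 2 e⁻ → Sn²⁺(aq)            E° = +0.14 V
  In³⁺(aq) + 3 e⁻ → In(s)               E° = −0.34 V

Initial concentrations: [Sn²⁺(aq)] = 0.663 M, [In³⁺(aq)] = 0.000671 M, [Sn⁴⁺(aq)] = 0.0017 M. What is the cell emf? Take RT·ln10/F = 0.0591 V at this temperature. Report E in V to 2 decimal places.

+0.47 V

The Sn⁴⁺/Sn²⁺ couple has the more positive E°, so it is the cathode; In³⁺/In is the anode.
E°cell = +0.14 − (−0.34) = +0.48 V, with n = 6 electrons transferred.
For the overall reaction 3 Sn⁴⁺(aq) + 2 In(s) → 3 Sn²⁺(aq) + 2 In³⁺(aq), Q = ([Sn²⁺(aq)]^3·[In³⁺(aq)]^2) / [Sn⁴⁺(aq)]^3 = 26.7, giving log Q = 1.427.
By the Nernst equation, E = +0.48 − (0.0591/6)·(1.427) = +0.47 V.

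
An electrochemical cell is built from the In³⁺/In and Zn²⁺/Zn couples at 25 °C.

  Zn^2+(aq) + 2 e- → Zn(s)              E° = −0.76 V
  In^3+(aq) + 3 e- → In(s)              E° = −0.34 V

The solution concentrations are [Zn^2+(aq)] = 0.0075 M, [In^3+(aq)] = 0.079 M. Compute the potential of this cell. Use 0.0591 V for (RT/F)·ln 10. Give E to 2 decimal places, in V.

+0.46 V

The In³⁺/In couple has the more positive E°, so it is the cathode; Zn²⁺/Zn is the anode.
The standard potential is −0.34 − (−0.76) = +0.42 V and the balanced reaction transfers n = 6 electrons.
The balanced reaction is 2 In^3+(aq) + 3 Zn(s) → 2 In(s) + 3 Zn^2+(aq), so Q = [Zn^2+(aq)]^3 / [In^3+(aq)]^2 = 6.76×10^−5 and log Q = −4.170.
By the Nernst equation, E = +0.42 − (0.0591/6)·(−4.170) = +0.46 V.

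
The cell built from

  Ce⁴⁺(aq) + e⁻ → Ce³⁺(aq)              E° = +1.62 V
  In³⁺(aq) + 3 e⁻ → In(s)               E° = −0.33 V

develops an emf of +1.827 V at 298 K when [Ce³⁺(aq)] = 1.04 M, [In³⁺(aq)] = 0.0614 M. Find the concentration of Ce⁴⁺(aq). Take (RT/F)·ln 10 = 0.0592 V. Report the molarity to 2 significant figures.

Ce⁴⁺/Ce³⁺ is the cathode (higher E°); E°cell = +1.62 − (−0.33) = +1.95 V with n = 3.
From the Nernst equation, log Q = n(E° − E)/0.0592 = 3·(+1.95 − (+1.827))/0.0592 = 6.233.
Balancing electrons gives 3 Ce⁴⁺(aq) + In(s) → 3 Ce³⁺(aq) + In³⁺(aq); thus Q = ([Ce³⁺(aq)]^3·[In³⁺(aq)]) / [Ce⁴⁺(aq)]^3.
Solving for the unknown gives log [Ce⁴⁺(aq)] = −2.465, so [Ce⁴⁺(aq)] ≈ 0.0034 M.

0.0034 M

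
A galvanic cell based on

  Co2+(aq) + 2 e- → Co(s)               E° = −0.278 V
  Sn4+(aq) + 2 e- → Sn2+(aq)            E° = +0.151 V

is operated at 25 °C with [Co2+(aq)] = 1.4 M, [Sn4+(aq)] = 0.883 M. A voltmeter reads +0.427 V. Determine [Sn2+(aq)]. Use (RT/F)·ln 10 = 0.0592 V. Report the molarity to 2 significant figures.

With Sn⁴⁺/Sn²⁺ at the cathode and Co²⁺/Co at the anode, E°cell = +0.151 − (−0.278) = +0.429 V (n = 2).
From the Nernst equation, log Q = n(E° − E)/0.0592 = 2·(+0.429 − (+0.427))/0.0592 = 0.068.
Balancing electrons gives Sn4+(aq) + Co(s) → Sn2+(aq) + Co2+(aq); thus Q = ([Sn2+(aq)]·[Co2+(aq)]) / [Sn4+(aq)].
Solving for the unknown gives log [Sn2+(aq)] = −0.132, so [Sn2+(aq)] ≈ 0.74 M.

0.74 M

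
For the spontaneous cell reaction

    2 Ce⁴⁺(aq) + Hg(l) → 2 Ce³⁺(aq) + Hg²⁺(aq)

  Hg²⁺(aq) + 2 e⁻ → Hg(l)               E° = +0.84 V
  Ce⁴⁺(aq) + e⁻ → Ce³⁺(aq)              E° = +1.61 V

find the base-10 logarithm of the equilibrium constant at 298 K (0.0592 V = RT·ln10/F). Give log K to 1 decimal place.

The Ce⁴⁺/Ce³⁺ couple is reduced (cathode); E°cell = +1.61 − (+0.84) = +0.77 V with n = 2.
At equilibrium E = 0, so log K = nE°cell / 0.0592 = (2)(+0.77) / 0.0592 = 26.0.

log K = 26.0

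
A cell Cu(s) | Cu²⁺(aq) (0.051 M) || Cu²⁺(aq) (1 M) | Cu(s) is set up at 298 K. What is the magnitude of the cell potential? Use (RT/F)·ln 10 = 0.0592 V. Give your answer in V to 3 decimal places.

For a concentration cell E°cell = 0, since both electrodes use the same couple.
The compartment with the higher Cu²⁺(aq) concentration (1 M) acts as the cathode; ions are reduced there and produced at the dilute (0.051 M) anode.
With n = 2, Ecell = −(0.0592/2)·log([dilute]/[conc]) = −(0.0592/2)·log(0.051/1) = +0.038 V.

0.038 V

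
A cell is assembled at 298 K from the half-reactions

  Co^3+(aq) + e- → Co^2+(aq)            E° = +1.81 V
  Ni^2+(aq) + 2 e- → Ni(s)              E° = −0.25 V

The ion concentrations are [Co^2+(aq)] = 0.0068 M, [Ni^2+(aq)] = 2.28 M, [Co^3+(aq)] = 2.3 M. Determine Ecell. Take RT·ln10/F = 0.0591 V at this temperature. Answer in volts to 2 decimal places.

Co³⁺/Co²⁺ is reduced (cathode, E° = +1.81 V) and Ni²⁺/Ni is oxidized (anode).
E°cell = E°cat − E°an = +1.81 − (−0.25) = +2.06 V; n = 2.
Balancing gives 2 Co^3+(aq) + Ni(s) → 2 Co^2+(aq) + Ni^2+(aq); hence Q = ([Co^2+(aq)]^2·[Ni^2+(aq)]) / [Co^3+(aq)]^2 = 1.99×10^−5 (log Q = −4.701).
E = E° − (0.0591/n)·log Q = +2.06 − (0.0591/2)(−4.701) = +2.20 V.

+2.20 V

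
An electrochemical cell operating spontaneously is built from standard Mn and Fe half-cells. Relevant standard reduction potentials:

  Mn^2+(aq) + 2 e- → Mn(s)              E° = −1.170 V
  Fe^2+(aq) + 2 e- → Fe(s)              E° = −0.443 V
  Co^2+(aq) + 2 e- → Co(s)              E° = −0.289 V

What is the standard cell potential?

Of the two couples in this cell, the one with the more positive reduction potential is reduced at the cathode: here that is Fe²⁺/Fe (−0.443 V); Mn²⁺/Mn (−1.170 V) is the anode.
E°cell = E°(cathode) − E°(anode) = −0.443 − (−1.170) = +0.727 V.

+0.727 V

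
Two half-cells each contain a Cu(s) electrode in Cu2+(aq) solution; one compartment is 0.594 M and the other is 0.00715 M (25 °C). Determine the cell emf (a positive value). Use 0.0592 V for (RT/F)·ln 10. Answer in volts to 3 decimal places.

For a concentration cell E°cell = 0, since both electrodes use the same couple.
The compartment with the higher Cu2+(aq) concentration (0.594 M) acts as the cathode; ions are reduced there and produced at the dilute (0.00715 M) anode.
With n = 2, Ecell = −(0.0592/2)·log([dilute]/[conc]) = −(0.0592/2)·log(0.00715/0.594) = +0.057 V.

0.057 V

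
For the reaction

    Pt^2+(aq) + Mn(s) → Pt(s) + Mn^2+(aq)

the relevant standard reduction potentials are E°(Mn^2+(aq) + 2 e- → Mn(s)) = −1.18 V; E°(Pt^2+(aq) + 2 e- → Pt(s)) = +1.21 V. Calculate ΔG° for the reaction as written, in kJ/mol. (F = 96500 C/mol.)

−461 kJ/mol

In the reaction as written Pt^2+(aq) is reduced, so the Pt²⁺/Pt couple is the cathode and Mn²⁺/Mn is the anode.
E°cell = +1.21 − (−1.18) = +2.39 V; balancing electrons gives n = 2.
ΔG° = −nFE°cell = −(2)(96500)(+2.39) J/mol = −461 kJ/mol.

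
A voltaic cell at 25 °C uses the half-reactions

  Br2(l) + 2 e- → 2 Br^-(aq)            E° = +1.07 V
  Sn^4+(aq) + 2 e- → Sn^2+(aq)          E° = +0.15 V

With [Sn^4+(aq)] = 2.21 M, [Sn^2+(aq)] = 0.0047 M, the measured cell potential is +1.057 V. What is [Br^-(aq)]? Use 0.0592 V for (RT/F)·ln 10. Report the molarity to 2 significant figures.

0.00022 M

Br₂/Br⁻ is the cathode (higher E°); E°cell = +1.07 − (+0.15) = +0.92 V with n = 2.
Rearranging E = E° − (0.0592/n)·log Q gives log Q = 2(+0.92 − (+1.057))/0.0592 = −4.628.
The balanced reaction is Br2(l) + Sn^2+(aq) → 2 Br^-(aq) + Sn^4+(aq), so Q = ([Br^-(aq)]^2·[Sn^4+(aq)]) / [Sn^2+(aq)].
Solving for the unknown gives log [Br^-(aq)] = −3.650, so [Br^-(aq)] ≈ 0.00022 M.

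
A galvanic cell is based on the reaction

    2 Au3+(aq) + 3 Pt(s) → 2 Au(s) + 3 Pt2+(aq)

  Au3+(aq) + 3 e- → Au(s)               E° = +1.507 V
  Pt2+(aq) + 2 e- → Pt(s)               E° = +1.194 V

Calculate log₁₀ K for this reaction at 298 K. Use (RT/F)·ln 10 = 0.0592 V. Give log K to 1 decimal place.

log K = 31.7

The Au³⁺/Au couple is reduced (cathode); E°cell = +1.507 − (+1.194) = +0.313 V with n = 6.
At equilibrium E = 0, so log K = nE°cell / 0.0592 = (6)(+0.313) / 0.0592 = 31.7.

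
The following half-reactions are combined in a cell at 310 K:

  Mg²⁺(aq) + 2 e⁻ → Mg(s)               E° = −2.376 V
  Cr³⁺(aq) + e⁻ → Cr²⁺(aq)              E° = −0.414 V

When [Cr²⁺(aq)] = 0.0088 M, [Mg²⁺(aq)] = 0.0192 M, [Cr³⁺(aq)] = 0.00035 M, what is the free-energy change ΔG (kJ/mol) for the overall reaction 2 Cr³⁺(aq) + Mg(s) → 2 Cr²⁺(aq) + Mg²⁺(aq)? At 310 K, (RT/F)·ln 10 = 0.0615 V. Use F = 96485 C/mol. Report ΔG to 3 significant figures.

−372 kJ/mol

The standard cell potential is −0.414 − (−2.376) = +1.962 V, with n = 2 electrons in the balanced equation.
Here Q = ([Cr²⁺(aq)]^2·[Mg²⁺(aq)]) / [Cr³⁺(aq)]^2 = 12.1 (log Q = 1.084), giving E = +1.962 − (0.0615/2)·(1.084) = +1.9287 V.
ΔG = −nFE = −(2)(96485)(+1.9287) J/mol = −372 kJ/mol.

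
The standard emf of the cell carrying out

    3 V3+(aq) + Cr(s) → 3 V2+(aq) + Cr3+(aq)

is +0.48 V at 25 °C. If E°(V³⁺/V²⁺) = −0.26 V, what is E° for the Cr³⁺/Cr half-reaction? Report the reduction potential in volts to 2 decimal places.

In the reaction as written the V³⁺/V²⁺ couple is reduced (cathode) and Cr³⁺/Cr is oxidized (anode), so E°cell = E°(V³⁺/V²⁺) − E°(Cr³⁺/Cr).
E°(Cr³⁺/Cr) = E°(cathode) − E°cell = −0.26 − (+0.48) = −0.74 V.

−0.74 V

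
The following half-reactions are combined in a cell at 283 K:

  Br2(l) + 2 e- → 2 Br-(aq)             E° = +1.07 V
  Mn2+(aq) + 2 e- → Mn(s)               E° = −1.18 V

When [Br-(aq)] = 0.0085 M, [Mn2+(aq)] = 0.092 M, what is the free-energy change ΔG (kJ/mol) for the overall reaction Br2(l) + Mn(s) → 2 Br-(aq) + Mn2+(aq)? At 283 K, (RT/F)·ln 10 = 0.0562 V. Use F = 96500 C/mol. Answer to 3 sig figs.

−462 kJ/mol

E°cell = +1.07 − (−1.18) = +2.25 V; the balanced reaction transfers n = 2 electrons.
Q = [Br-(aq)]^2·[Mn2+(aq)] = 6.65×10^−6, so log Q = −5.177 and E = +2.25 − (0.0562/2)(−5.177) = +2.3955 V.
Finally ΔG = −nFE = −(2)(96500 C/mol)(+2.3955 V) = −462 kJ/mol.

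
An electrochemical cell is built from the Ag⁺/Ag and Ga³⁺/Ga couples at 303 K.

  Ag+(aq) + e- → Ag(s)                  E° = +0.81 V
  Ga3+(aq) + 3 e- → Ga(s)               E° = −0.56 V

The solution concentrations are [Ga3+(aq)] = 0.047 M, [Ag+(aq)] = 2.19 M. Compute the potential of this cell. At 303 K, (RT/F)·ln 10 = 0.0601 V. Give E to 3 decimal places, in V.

+1.417 V

Since E°(Ag⁺/Ag) > E°(Ga³⁺/Ga), Ag⁺/Ag serves as the cathode.
The standard potential is +0.81 − (−0.56) = +1.37 V and the balanced reaction transfers n = 3 electrons.
The balanced reaction is 3 Ag+(aq) + Ga(s) → 3 Ag(s) + Ga3+(aq), so Q = [Ga3+(aq)] / [Ag+(aq)]^3 = 0.00447 and log Q = −2.349.
Applying E = E° − (RT ln10/nF)·log Q gives +1.37 − (0.0601/3)(−2.349) = +1.417 V.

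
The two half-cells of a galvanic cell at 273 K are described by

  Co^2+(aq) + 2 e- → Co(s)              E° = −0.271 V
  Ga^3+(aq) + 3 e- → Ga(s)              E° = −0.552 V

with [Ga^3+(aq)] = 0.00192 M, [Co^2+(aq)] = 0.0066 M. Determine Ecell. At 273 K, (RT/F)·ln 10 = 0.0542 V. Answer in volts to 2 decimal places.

+0.27 V

Since E°(Co²⁺/Co) > E°(Ga³⁺/Ga), Co²⁺/Co serves as the cathode.
E°cell = E°cat − E°an = −0.271 − (−0.552) = +0.281 V; n = 6.
The balanced reaction is 3 Co^2+(aq) + 2 Ga(s) → 3 Co(s) + 2 Ga^3+(aq), so Q = [Ga^3+(aq)]^2 / [Co^2+(aq)]^3 = 12.8 and log Q = 1.108.
By the Nernst equation, E = +0.281 − (0.0542/6)·(1.108) = +0.27 V.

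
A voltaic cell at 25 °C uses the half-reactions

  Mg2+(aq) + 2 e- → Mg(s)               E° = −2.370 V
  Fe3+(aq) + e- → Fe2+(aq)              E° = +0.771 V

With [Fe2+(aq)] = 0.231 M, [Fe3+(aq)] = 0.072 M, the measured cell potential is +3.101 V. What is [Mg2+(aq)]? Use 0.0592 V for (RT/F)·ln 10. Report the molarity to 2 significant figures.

Fe³⁺/Fe²⁺ is the cathode (higher E°); E°cell = +0.771 − (−2.370) = +3.141 V with n = 2.
From the Nernst equation, log Q = n(E° − E)/0.0592 = 2·(+3.141 − (+3.101))/0.0592 = 1.351.
For 2 Fe3+(aq) + Mg(s) → 2 Fe2+(aq) + Mg2+(aq), the reaction quotient is Q = ([Fe2+(aq)]^2·[Mg2+(aq)]) / [Fe3+(aq)]^2.
Isolating [Mg2+(aq)] in Q = 10^{1.351} yields log [Mg2+(aq)] = 0.338, i.e. 2.2 M.

2.2 M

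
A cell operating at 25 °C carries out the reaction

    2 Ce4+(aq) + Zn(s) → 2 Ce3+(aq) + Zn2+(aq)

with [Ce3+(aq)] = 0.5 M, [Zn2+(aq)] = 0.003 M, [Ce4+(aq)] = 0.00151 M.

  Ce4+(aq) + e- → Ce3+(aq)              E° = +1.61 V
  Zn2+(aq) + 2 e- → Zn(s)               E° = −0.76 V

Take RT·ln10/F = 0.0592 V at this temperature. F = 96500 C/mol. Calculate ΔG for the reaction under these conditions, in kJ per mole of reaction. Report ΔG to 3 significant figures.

E°cell = +1.61 − (−0.76) = +2.37 V; the balanced reaction transfers n = 2 electrons.
Q = ([Ce3+(aq)]^2·[Zn2+(aq)]) / [Ce4+(aq)]^2 = 329, so log Q = 2.517 and E = +2.37 − (0.0592/2)(2.517) = +2.2955 V.
Finally ΔG = −nFE = −(2)(96500 C/mol)(+2.2955 V) = −443 kJ/mol.

−443 kJ/mol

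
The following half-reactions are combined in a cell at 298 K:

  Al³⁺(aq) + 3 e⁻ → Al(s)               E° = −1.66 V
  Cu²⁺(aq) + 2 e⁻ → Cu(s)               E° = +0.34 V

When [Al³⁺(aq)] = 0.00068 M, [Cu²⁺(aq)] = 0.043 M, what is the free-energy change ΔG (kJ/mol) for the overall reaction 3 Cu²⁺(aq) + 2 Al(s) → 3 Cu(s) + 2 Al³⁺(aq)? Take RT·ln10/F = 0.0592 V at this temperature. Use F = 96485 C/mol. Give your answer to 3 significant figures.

The standard cell potential is +0.34 − (−1.66) = +2.00 V, with n = 6 electrons in the balanced equation.
The reaction quotient is [Al³⁺(aq)]^2 / [Cu²⁺(aq)]^3 = 0.00582; by Nernst, E = +2.00 − (0.0592/6)(−2.235) = +2.0221 V.
ΔG = −nFE = −(6)(96485)(+2.0221) J/mol = −1170 kJ/mol.

−1170 kJ/mol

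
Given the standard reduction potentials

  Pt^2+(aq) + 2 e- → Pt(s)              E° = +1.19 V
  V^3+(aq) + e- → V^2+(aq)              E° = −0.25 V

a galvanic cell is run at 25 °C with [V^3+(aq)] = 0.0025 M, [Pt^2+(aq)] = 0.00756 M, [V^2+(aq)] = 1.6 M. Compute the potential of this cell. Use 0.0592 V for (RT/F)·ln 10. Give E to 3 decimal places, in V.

+1.543 V

Since E°(Pt²⁺/Pt) > E°(V³⁺/V²⁺), Pt²⁺/Pt serves as the cathode.
E°cell = E°cat − E°an = +1.19 − (−0.25) = +1.44 V; n = 2.
The balanced reaction is Pt^2+(aq) + 2 V^2+(aq) → Pt(s) + 2 V^3+(aq), so Q = [V^3+(aq)]^2 / ([Pt^2+(aq)]·[V^2+(aq)]^2) = 0.000323 and log Q = −3.491.
By the Nernst equation, E = +1.44 − (0.0592/2)·(−3.491) = +1.543 V.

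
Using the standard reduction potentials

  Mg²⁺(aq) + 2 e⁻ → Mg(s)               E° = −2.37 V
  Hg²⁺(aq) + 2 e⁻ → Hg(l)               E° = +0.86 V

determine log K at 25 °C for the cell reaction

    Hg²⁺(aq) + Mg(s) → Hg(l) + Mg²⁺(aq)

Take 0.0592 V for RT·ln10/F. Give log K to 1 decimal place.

log K = 109.1

The Hg²⁺/Hg couple is reduced (cathode); E°cell = +0.86 − (−2.37) = +3.23 V with n = 2.
At equilibrium E = 0, so log K = nE°cell / 0.0592 = (2)(+3.23) / 0.0592 = 109.1.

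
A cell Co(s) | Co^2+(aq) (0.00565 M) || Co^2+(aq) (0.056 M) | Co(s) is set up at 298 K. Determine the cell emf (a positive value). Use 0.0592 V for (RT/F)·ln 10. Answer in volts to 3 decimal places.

For a concentration cell E°cell = 0, since both electrodes use the same couple.
The compartment with the higher Co^2+(aq) concentration (0.056 M) acts as the cathode; ions are reduced there and produced at the dilute (0.00565 M) anode.
With n = 2, Ecell = −(0.0592/2)·log([dilute]/[conc]) = −(0.0592/2)·log(0.00565/0.056) = +0.029 V.

0.029 V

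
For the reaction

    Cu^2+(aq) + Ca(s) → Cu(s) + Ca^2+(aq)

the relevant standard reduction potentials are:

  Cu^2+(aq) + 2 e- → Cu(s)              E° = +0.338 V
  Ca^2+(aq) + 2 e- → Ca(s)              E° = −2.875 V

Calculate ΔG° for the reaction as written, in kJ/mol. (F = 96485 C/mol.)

In the reaction as written Cu^2+(aq) is reduced, so the Cu²⁺/Cu couple is the cathode and Ca²⁺/Ca is the anode.
E°cell = +0.338 − (−2.875) = +3.213 V; balancing electrons gives n = 2.
ΔG° = −nFE°cell = −(2)(96485)(+3.213) J/mol = −620 kJ/mol.

−620 kJ/mol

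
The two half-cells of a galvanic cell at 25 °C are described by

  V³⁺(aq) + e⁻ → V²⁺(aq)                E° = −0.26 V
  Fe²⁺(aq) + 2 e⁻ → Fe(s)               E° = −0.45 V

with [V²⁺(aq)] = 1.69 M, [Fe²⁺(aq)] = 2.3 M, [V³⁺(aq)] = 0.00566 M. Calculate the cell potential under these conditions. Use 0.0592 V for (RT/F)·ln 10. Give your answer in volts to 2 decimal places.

The V³⁺/V²⁺ couple has the more positive E°, so it is the cathode; Fe²⁺/Fe is the anode.
The standard potential is −0.26 − (−0.45) = +0.19 V and the balanced reaction transfers n = 2 electrons.
The balanced reaction is 2 V³⁺(aq) + Fe(s) → 2 V²⁺(aq) + Fe²⁺(aq), so Q = ([V²⁺(aq)]^2·[Fe²⁺(aq)]) / [V³⁺(aq)]^2 = 2.05×10^5 and log Q = 5.312.
Applying E = E° − (RT ln10/nF)·log Q gives +0.19 − (0.0592/2)(5.312) = +0.03 V.

+0.03 V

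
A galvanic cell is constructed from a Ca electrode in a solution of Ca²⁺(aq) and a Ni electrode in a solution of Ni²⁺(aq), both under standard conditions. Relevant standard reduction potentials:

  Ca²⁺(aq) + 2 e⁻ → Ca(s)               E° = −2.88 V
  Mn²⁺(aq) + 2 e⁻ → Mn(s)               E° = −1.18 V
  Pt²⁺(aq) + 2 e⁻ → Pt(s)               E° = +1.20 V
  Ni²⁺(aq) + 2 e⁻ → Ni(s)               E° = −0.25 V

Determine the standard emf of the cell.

+2.63 V

The Ni²⁺/Ni couple has the higher E°, so Ni ion is reduced (cathode) and Ca is oxidized (anode).
E°cell = E°(cathode) − E°(anode) = −0.25 − (−2.88) = +2.63 V.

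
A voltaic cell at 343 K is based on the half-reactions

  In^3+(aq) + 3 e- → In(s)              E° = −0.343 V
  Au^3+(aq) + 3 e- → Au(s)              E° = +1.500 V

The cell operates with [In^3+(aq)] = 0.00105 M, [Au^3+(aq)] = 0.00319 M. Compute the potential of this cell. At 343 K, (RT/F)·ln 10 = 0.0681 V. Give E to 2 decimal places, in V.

+1.85 V

Au³⁺/Au is reduced (cathode, E° = +1.500 V) and In³⁺/In is oxidized (anode).
E°cell = +1.500 − (−0.343) = +1.843 V, with n = 3 electrons transferred.
For the overall reaction Au^3+(aq) + In(s) → Au(s) + In^3+(aq), Q = [In^3+(aq)] / [Au^3+(aq)] = 0.329, giving log Q = −0.483.
By the Nernst equation, E = +1.843 − (0.0681/3)·(−0.483) = +1.85 V.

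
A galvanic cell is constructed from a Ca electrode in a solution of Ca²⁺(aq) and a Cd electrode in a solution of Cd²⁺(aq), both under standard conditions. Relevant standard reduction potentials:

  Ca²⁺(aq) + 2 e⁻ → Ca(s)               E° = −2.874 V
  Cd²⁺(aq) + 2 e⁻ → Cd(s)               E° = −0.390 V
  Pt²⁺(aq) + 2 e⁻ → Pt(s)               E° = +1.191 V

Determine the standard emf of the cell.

Of the two couples in this cell, the one with the more positive reduction potential is reduced at the cathode: here that is Cd²⁺/Cd (−0.390 V); Ca²⁺/Ca (−2.874 V) is the anode.
E°cell = E°(cathode) − E°(anode) = −0.390 − (−2.874) = +2.484 V.

+2.484 V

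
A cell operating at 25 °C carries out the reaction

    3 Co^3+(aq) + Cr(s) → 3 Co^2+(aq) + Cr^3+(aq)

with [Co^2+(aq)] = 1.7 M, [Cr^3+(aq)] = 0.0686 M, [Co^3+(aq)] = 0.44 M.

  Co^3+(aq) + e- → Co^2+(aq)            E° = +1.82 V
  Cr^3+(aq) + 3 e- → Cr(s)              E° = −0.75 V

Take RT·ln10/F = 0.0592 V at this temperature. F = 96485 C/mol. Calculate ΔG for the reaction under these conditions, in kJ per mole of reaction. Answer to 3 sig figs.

−740 kJ/mol

The standard cell potential is +1.82 − (−0.75) = +2.57 V, with n = 3 electrons in the balanced equation.
Here Q = ([Co^2+(aq)]^3·[Cr^3+(aq)]) / [Co^3+(aq)]^3 = 3.96 (log Q = 0.597), giving E = +2.57 − (0.0592/3)·(0.597) = +2.5582 V.
ΔG = −nFE = −(3)(96485)(+2.5582) J/mol = −740 kJ/mol.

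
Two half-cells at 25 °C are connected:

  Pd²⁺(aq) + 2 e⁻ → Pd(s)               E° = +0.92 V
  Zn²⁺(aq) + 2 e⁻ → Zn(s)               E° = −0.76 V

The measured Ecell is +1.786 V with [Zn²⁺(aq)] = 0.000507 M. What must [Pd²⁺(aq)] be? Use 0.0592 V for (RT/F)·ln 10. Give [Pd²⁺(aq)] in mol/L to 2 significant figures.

1.9 M

Pd²⁺/Pd is the cathode (higher E°); E°cell = +0.92 − (−0.76) = +1.68 V with n = 2.
Since E = E° − (0.0592/n)·log Q, log Q = n(E° − E)/0.0592 = −3.581.
Balancing electrons gives Pd²⁺(aq) + Zn(s) → Pd(s) + Zn²⁺(aq); thus Q = [Zn²⁺(aq)] / [Pd²⁺(aq)].
Solving for the unknown gives log [Pd²⁺(aq)] = 0.286, so [Pd²⁺(aq)] ≈ 1.9 M.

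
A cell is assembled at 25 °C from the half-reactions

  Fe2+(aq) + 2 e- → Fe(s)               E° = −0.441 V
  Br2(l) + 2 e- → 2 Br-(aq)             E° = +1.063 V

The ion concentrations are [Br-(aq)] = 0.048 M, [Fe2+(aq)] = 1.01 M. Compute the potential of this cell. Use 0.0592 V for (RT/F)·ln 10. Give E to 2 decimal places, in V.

+1.58 V

Since E°(Br₂/Br⁻) > E°(Fe²⁺/Fe), Br₂/Br⁻ serves as the cathode.
E°cell = E°cat − E°an = +1.063 − (−0.441) = +1.504 V; n = 2.
Balancing gives Br2(l) + Fe(s) → 2 Br-(aq) + Fe2+(aq); hence Q = [Br-(aq)]^2·[Fe2+(aq)] = 0.00233 (log Q = −2.633).
By the Nernst equation, E = +1.504 − (0.0592/2)·(−2.633) = +1.58 V.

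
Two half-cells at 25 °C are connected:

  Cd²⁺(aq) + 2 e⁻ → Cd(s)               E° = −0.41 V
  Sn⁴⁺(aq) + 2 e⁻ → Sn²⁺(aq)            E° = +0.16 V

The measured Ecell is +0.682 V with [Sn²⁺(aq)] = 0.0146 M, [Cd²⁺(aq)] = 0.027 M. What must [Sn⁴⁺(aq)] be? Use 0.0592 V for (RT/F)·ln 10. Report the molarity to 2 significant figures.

The Sn⁴⁺/Sn²⁺ couple has the larger reduction potential, so it is the cathode: E°cell = +0.16 − (−0.41) = +0.57 V and n = 2.
From the Nernst equation, log Q = n(E° − E)/0.0592 = 2·(+0.57 − (+0.682))/0.0592 = −3.784.
Balancing electrons gives Sn⁴⁺(aq) + Cd(s) → Sn²⁺(aq) + Cd²⁺(aq); thus Q = ([Sn²⁺(aq)]·[Cd²⁺(aq)]) / [Sn⁴⁺(aq)].
Substituting the known concentrations and solving, log [Sn⁴⁺(aq)] = 0.380 and [Sn⁴⁺(aq)] = 2.4 M.

2.4 M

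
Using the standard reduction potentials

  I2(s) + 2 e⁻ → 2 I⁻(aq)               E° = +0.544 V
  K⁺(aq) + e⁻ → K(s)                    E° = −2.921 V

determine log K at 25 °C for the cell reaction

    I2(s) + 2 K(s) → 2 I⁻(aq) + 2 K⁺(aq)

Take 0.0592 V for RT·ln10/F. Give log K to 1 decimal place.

The I₂/I⁻ couple is reduced (cathode); E°cell = +0.544 − (−2.921) = +3.465 V with n = 2.
At equilibrium E = 0, so log K = nE°cell / 0.0592 = (2)(+3.465) / 0.0592 = 117.1.

log K = 117.1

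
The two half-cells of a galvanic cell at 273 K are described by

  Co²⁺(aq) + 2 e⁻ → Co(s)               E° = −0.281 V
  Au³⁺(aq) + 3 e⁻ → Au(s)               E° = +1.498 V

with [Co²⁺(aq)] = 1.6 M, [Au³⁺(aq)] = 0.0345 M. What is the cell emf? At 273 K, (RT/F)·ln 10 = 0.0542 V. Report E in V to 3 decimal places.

Au³⁺/Au is reduced (cathode, E° = +1.498 V) and Co²⁺/Co is oxidized (anode).
The standard potential is +1.498 − (−0.281) = +1.779 V and the balanced reaction transfers n = 6 electrons.
Balancing gives 2 Au³⁺(aq) + 3 Co(s) → 2 Au(s) + 3 Co²⁺(aq); hence Q = [Co²⁺(aq)]^3 / [Au³⁺(aq)]^2 = 3.44×10^3 (log Q = 3.537).
Applying E = E° − (RT ln10/nF)·log Q gives +1.779 − (0.0542/6)(3.537) = +1.747 V.

+1.747 V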